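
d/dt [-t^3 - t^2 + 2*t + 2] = -3*t^2 - 2*t + 2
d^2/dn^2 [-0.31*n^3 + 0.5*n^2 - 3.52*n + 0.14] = 1.0 - 1.86*n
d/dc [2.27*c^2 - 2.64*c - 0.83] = 4.54*c - 2.64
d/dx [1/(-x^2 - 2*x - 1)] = 2*(x + 1)/(x^2 + 2*x + 1)^2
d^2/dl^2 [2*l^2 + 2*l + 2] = 4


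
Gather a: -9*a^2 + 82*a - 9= -9*a^2 + 82*a - 9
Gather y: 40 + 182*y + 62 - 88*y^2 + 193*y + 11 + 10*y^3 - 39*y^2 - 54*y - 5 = 10*y^3 - 127*y^2 + 321*y + 108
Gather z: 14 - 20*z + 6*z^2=6*z^2 - 20*z + 14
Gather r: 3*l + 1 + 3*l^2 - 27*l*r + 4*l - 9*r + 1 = 3*l^2 + 7*l + r*(-27*l - 9) + 2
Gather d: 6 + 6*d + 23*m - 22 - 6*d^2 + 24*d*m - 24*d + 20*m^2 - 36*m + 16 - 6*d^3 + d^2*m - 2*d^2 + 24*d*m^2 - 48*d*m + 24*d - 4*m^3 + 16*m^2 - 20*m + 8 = -6*d^3 + d^2*(m - 8) + d*(24*m^2 - 24*m + 6) - 4*m^3 + 36*m^2 - 33*m + 8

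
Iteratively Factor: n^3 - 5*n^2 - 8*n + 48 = (n - 4)*(n^2 - n - 12) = (n - 4)^2*(n + 3)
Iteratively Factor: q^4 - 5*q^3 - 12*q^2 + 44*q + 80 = (q + 2)*(q^3 - 7*q^2 + 2*q + 40) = (q + 2)^2*(q^2 - 9*q + 20) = (q - 5)*(q + 2)^2*(q - 4)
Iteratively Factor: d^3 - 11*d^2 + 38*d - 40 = (d - 4)*(d^2 - 7*d + 10) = (d - 4)*(d - 2)*(d - 5)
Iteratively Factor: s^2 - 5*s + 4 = (s - 4)*(s - 1)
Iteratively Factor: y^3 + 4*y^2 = (y)*(y^2 + 4*y) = y^2*(y + 4)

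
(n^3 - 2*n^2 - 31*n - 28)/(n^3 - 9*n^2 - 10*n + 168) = (n + 1)/(n - 6)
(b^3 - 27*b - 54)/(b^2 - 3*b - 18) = b + 3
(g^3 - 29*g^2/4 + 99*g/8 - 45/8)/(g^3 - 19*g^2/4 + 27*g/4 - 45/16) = 2*(g - 5)/(2*g - 5)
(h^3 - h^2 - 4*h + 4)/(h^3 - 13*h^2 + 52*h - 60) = (h^2 + h - 2)/(h^2 - 11*h + 30)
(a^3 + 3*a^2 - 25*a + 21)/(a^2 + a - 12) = (a^2 + 6*a - 7)/(a + 4)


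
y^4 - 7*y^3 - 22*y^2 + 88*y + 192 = (y - 8)*(y - 4)*(y + 2)*(y + 3)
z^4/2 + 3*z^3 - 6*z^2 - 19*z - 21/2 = (z/2 + 1/2)*(z - 3)*(z + 1)*(z + 7)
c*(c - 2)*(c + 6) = c^3 + 4*c^2 - 12*c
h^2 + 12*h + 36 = (h + 6)^2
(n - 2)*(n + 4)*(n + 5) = n^3 + 7*n^2 + 2*n - 40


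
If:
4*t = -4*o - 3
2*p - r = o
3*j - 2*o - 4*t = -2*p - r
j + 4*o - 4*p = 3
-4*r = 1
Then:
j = -25/6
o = 10/3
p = 37/24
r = -1/4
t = -49/12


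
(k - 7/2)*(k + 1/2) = k^2 - 3*k - 7/4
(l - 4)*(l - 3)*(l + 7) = l^3 - 37*l + 84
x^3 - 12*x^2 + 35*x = x*(x - 7)*(x - 5)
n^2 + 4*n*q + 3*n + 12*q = (n + 3)*(n + 4*q)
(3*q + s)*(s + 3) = 3*q*s + 9*q + s^2 + 3*s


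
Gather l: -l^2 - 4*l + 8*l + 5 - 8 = -l^2 + 4*l - 3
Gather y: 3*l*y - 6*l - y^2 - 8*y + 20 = -6*l - y^2 + y*(3*l - 8) + 20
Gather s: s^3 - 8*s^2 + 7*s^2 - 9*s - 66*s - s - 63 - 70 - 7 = s^3 - s^2 - 76*s - 140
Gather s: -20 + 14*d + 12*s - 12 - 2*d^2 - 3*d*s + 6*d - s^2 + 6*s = -2*d^2 + 20*d - s^2 + s*(18 - 3*d) - 32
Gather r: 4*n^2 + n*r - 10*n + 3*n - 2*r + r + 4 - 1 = 4*n^2 - 7*n + r*(n - 1) + 3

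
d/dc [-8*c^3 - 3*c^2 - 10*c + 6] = -24*c^2 - 6*c - 10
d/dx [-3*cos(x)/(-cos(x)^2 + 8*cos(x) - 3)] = 3*(cos(x)^2 - 3)*sin(x)/(sin(x)^2 + 8*cos(x) - 4)^2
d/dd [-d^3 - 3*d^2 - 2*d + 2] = -3*d^2 - 6*d - 2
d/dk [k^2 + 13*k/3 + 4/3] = 2*k + 13/3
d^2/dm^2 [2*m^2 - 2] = 4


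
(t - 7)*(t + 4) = t^2 - 3*t - 28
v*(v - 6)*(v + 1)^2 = v^4 - 4*v^3 - 11*v^2 - 6*v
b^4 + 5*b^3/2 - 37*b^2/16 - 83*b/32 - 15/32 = (b - 5/4)*(b + 1/4)*(b + 1/2)*(b + 3)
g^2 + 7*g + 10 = (g + 2)*(g + 5)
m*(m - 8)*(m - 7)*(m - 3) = m^4 - 18*m^3 + 101*m^2 - 168*m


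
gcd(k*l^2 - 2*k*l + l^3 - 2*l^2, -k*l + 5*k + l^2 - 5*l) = 1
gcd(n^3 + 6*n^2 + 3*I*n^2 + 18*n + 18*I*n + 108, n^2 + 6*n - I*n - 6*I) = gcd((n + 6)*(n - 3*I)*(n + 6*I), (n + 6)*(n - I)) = n + 6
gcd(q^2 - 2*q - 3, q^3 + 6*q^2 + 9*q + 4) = q + 1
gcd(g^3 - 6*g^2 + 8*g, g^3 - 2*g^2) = g^2 - 2*g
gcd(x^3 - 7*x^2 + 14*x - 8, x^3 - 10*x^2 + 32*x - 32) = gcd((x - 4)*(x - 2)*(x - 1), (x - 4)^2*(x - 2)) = x^2 - 6*x + 8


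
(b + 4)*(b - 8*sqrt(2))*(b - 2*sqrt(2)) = b^3 - 10*sqrt(2)*b^2 + 4*b^2 - 40*sqrt(2)*b + 32*b + 128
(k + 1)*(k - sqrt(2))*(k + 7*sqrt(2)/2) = k^3 + k^2 + 5*sqrt(2)*k^2/2 - 7*k + 5*sqrt(2)*k/2 - 7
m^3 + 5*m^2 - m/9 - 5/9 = (m - 1/3)*(m + 1/3)*(m + 5)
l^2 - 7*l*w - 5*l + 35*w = (l - 5)*(l - 7*w)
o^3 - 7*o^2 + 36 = (o - 6)*(o - 3)*(o + 2)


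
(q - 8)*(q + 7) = q^2 - q - 56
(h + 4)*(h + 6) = h^2 + 10*h + 24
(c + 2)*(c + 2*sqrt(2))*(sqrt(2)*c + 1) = sqrt(2)*c^3 + 2*sqrt(2)*c^2 + 5*c^2 + 2*sqrt(2)*c + 10*c + 4*sqrt(2)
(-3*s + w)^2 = 9*s^2 - 6*s*w + w^2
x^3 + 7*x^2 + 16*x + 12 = (x + 2)^2*(x + 3)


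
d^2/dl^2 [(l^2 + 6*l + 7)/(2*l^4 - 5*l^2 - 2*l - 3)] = 4*(6*l^8 + 72*l^7 + 145*l^6 - 78*l^5 - 243*l^4 + 222*l^3 + 366*l^2 - 30*l - 52)/(8*l^12 - 60*l^10 - 24*l^9 + 114*l^8 + 120*l^7 + 79*l^6 - 78*l^5 - 231*l^4 - 188*l^3 - 171*l^2 - 54*l - 27)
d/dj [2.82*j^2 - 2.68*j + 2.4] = 5.64*j - 2.68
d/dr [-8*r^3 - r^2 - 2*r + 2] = -24*r^2 - 2*r - 2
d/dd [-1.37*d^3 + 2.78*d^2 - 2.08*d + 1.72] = -4.11*d^2 + 5.56*d - 2.08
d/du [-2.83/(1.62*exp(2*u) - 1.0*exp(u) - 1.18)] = (9.1692*exp(u) - 2.83)*exp(u)/(-1.62*exp(2*u) + 1.0*exp(u) + 1.18)^2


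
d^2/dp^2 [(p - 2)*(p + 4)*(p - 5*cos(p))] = 5*p^2*cos(p) + 20*p*sin(p) + 10*p*cos(p) + 6*p + 20*sin(p) - 50*cos(p) + 4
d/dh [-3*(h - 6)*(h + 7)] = -6*h - 3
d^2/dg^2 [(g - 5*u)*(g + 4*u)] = 2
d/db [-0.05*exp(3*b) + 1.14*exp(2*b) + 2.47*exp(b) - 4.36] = (-0.15*exp(2*b) + 2.28*exp(b) + 2.47)*exp(b)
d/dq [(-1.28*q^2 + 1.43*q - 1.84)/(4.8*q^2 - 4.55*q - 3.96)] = (-1.04*q^2 + 27.8016*q - 14.0348)/(23.04*q^4 - 43.68*q^3 - 17.3135*q^2 + 36.036*q + 15.6816)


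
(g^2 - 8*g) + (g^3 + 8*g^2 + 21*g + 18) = g^3 + 9*g^2 + 13*g + 18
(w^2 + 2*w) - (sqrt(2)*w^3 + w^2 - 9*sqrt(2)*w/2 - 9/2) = -sqrt(2)*w^3 + 2*w + 9*sqrt(2)*w/2 + 9/2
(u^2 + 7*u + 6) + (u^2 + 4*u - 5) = 2*u^2 + 11*u + 1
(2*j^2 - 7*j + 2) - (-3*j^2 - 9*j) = 5*j^2 + 2*j + 2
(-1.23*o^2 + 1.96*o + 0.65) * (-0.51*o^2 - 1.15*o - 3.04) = 0.6273*o^4 + 0.4149*o^3 + 1.1537*o^2 - 6.7059*o - 1.976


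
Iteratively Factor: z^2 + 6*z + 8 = (z + 4)*(z + 2)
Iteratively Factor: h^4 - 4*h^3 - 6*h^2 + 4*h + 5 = (h - 1)*(h^3 - 3*h^2 - 9*h - 5) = (h - 5)*(h - 1)*(h^2 + 2*h + 1) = (h - 5)*(h - 1)*(h + 1)*(h + 1)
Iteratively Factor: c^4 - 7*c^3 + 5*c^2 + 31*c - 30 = (c - 5)*(c^3 - 2*c^2 - 5*c + 6) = (c - 5)*(c - 1)*(c^2 - c - 6) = (c - 5)*(c - 1)*(c + 2)*(c - 3)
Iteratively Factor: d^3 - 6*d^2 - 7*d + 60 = (d - 5)*(d^2 - d - 12) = (d - 5)*(d - 4)*(d + 3)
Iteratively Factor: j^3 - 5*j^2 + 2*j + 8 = (j - 4)*(j^2 - j - 2) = (j - 4)*(j - 2)*(j + 1)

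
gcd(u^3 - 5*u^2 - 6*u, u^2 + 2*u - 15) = 1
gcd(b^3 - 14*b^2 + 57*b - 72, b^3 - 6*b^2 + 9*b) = b^2 - 6*b + 9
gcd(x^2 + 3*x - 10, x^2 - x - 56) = 1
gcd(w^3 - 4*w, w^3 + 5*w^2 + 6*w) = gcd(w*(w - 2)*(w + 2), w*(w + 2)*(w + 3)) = w^2 + 2*w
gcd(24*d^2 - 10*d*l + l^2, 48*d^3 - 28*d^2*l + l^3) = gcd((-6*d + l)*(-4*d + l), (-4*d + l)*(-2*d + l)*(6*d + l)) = 4*d - l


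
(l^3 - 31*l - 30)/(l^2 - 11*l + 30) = (l^2 + 6*l + 5)/(l - 5)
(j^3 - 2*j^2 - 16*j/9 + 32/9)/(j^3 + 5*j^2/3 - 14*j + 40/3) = (j + 4/3)/(j + 5)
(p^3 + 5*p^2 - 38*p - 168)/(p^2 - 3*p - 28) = (p^2 + p - 42)/(p - 7)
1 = 1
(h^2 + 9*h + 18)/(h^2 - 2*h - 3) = (h^2 + 9*h + 18)/(h^2 - 2*h - 3)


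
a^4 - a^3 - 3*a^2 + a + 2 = (a - 2)*(a - 1)*(a + 1)^2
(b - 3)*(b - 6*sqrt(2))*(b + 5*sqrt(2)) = b^3 - 3*b^2 - sqrt(2)*b^2 - 60*b + 3*sqrt(2)*b + 180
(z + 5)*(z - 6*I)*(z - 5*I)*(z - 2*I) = z^4 + 5*z^3 - 13*I*z^3 - 52*z^2 - 65*I*z^2 - 260*z + 60*I*z + 300*I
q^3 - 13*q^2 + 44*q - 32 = (q - 8)*(q - 4)*(q - 1)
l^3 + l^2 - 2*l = l*(l - 1)*(l + 2)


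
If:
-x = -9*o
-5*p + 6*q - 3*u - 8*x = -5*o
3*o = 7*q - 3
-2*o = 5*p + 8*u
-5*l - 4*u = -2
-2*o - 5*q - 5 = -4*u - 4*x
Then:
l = -638/2045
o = 46/409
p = -3004/2045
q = 195/409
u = 364/409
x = 414/409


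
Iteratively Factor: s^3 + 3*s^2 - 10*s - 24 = (s - 3)*(s^2 + 6*s + 8) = (s - 3)*(s + 4)*(s + 2)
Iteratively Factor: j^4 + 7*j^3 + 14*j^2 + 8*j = (j + 4)*(j^3 + 3*j^2 + 2*j) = j*(j + 4)*(j^2 + 3*j + 2) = j*(j + 2)*(j + 4)*(j + 1)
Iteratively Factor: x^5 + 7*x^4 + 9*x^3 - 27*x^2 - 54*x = (x)*(x^4 + 7*x^3 + 9*x^2 - 27*x - 54) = x*(x + 3)*(x^3 + 4*x^2 - 3*x - 18) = x*(x + 3)^2*(x^2 + x - 6) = x*(x - 2)*(x + 3)^2*(x + 3)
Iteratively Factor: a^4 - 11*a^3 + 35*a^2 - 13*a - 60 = (a - 4)*(a^3 - 7*a^2 + 7*a + 15) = (a - 5)*(a - 4)*(a^2 - 2*a - 3) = (a - 5)*(a - 4)*(a - 3)*(a + 1)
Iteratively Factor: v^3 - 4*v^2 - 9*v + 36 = (v - 3)*(v^2 - v - 12) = (v - 4)*(v - 3)*(v + 3)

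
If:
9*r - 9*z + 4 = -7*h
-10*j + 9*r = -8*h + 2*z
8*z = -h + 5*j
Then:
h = -9*z - 4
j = -z/5 - 4/5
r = 8*z + 8/3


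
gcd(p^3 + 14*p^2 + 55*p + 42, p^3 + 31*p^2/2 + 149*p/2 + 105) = p^2 + 13*p + 42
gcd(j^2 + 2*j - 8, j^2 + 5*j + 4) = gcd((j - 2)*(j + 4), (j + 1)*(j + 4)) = j + 4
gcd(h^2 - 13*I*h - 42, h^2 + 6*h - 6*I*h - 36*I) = h - 6*I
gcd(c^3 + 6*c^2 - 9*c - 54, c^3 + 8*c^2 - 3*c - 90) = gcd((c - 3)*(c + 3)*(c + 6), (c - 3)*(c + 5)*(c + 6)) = c^2 + 3*c - 18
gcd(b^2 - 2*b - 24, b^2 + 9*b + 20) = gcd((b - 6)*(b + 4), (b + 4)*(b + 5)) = b + 4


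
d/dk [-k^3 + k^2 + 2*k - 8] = -3*k^2 + 2*k + 2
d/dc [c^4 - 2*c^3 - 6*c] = 4*c^3 - 6*c^2 - 6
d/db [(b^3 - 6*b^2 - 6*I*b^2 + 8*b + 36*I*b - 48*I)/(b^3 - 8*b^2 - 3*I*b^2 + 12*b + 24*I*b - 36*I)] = (b^2*(-2 + 3*I) - 12*I*b + 36 + 72*I)/(b^4 + b^3*(-12 - 6*I) + b^2*(27 + 72*I) + b*(108 - 216*I) - 324)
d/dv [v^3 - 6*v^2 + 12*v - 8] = 3*v^2 - 12*v + 12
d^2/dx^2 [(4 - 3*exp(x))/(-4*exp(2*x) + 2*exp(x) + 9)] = (48*exp(4*x) - 232*exp(3*x) + 744*exp(2*x) - 646*exp(x) + 315)*exp(x)/(64*exp(6*x) - 96*exp(5*x) - 384*exp(4*x) + 424*exp(3*x) + 864*exp(2*x) - 486*exp(x) - 729)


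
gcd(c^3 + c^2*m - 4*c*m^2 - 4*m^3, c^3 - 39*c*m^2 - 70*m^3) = c + 2*m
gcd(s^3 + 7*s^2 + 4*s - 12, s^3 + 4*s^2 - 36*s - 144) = s + 6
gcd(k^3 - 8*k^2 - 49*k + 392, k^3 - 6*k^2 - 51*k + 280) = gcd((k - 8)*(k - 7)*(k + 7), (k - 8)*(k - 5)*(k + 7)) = k^2 - k - 56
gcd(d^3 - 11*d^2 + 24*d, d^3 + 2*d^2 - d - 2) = 1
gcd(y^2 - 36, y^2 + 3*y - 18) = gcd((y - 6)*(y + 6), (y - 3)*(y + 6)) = y + 6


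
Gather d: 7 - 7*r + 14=21 - 7*r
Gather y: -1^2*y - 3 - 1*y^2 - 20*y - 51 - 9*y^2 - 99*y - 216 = -10*y^2 - 120*y - 270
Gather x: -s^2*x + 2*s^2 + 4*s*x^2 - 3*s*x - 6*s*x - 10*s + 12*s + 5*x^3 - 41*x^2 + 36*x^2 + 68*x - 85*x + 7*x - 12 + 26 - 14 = 2*s^2 + 2*s + 5*x^3 + x^2*(4*s - 5) + x*(-s^2 - 9*s - 10)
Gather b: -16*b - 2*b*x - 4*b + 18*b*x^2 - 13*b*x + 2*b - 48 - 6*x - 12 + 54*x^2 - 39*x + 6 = b*(18*x^2 - 15*x - 18) + 54*x^2 - 45*x - 54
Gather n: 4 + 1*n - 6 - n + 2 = 0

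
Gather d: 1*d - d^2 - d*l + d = -d^2 + d*(2 - l)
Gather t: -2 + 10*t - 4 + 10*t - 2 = 20*t - 8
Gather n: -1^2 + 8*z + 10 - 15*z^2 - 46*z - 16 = -15*z^2 - 38*z - 7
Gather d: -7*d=-7*d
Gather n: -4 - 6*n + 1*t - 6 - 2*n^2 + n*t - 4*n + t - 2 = -2*n^2 + n*(t - 10) + 2*t - 12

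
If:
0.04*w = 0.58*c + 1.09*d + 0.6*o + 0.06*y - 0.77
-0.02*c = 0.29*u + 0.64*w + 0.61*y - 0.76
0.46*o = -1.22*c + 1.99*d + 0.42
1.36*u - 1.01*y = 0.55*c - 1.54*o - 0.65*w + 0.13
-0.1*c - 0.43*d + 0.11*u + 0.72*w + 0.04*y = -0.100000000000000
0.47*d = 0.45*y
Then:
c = 1.25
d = 0.40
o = -0.68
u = 1.69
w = -0.01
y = 0.41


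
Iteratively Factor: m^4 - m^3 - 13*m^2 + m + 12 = (m - 1)*(m^3 - 13*m - 12) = (m - 1)*(m + 1)*(m^2 - m - 12) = (m - 1)*(m + 1)*(m + 3)*(m - 4)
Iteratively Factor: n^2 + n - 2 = (n + 2)*(n - 1)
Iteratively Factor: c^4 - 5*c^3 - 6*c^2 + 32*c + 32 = (c - 4)*(c^3 - c^2 - 10*c - 8) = (c - 4)*(c + 1)*(c^2 - 2*c - 8) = (c - 4)*(c + 1)*(c + 2)*(c - 4)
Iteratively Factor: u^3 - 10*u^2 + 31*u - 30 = (u - 3)*(u^2 - 7*u + 10) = (u - 5)*(u - 3)*(u - 2)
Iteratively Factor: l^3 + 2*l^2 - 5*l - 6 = (l + 1)*(l^2 + l - 6) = (l - 2)*(l + 1)*(l + 3)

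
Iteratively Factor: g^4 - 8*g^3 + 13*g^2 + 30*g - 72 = (g - 3)*(g^3 - 5*g^2 - 2*g + 24) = (g - 4)*(g - 3)*(g^2 - g - 6) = (g - 4)*(g - 3)*(g + 2)*(g - 3)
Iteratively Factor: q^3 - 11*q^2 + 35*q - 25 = (q - 1)*(q^2 - 10*q + 25) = (q - 5)*(q - 1)*(q - 5)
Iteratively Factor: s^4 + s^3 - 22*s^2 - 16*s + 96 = (s + 4)*(s^3 - 3*s^2 - 10*s + 24) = (s - 2)*(s + 4)*(s^2 - s - 12) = (s - 2)*(s + 3)*(s + 4)*(s - 4)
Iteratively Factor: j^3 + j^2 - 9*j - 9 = (j + 3)*(j^2 - 2*j - 3) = (j + 1)*(j + 3)*(j - 3)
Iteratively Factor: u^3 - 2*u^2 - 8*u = (u - 4)*(u^2 + 2*u) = u*(u - 4)*(u + 2)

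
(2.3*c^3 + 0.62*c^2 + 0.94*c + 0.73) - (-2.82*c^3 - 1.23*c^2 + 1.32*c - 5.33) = 5.12*c^3 + 1.85*c^2 - 0.38*c + 6.06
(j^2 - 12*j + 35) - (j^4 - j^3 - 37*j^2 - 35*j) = -j^4 + j^3 + 38*j^2 + 23*j + 35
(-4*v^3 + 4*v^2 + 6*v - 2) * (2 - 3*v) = 12*v^4 - 20*v^3 - 10*v^2 + 18*v - 4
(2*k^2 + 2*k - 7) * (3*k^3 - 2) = 6*k^5 + 6*k^4 - 21*k^3 - 4*k^2 - 4*k + 14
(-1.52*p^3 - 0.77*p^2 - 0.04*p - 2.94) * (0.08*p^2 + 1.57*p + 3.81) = -0.1216*p^5 - 2.448*p^4 - 7.0033*p^3 - 3.2317*p^2 - 4.7682*p - 11.2014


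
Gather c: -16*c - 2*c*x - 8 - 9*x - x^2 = c*(-2*x - 16) - x^2 - 9*x - 8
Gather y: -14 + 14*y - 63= 14*y - 77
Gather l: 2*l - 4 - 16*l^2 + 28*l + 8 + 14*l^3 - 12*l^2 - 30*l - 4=14*l^3 - 28*l^2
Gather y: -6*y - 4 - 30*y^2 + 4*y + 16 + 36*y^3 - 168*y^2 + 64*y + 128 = 36*y^3 - 198*y^2 + 62*y + 140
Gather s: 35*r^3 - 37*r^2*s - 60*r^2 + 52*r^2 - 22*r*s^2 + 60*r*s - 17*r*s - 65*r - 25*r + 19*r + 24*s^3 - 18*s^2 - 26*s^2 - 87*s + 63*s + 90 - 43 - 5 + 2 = 35*r^3 - 8*r^2 - 71*r + 24*s^3 + s^2*(-22*r - 44) + s*(-37*r^2 + 43*r - 24) + 44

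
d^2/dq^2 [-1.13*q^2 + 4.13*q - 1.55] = -2.26000000000000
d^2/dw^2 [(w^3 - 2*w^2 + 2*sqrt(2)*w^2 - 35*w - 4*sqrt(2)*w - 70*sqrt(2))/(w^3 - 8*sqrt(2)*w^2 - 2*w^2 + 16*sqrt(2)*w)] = 10*(2*sqrt(2)*w^6 - 21*w^5 - 12*sqrt(2)*w^5 + 42*w^4 + 108*sqrt(2)*w^4 + 96*sqrt(2)*w^3 + 868*w^3 - 5544*sqrt(2)*w^2 - 4032*w^2 + 2688*w + 10752*sqrt(2)*w - 7168*sqrt(2))/(w^3*(w^6 - 24*sqrt(2)*w^5 - 6*w^5 + 144*sqrt(2)*w^4 + 396*w^4 - 2312*w^3 - 1312*sqrt(2)*w^3 + 4608*w^2 + 6336*sqrt(2)*w^2 - 12288*sqrt(2)*w - 3072*w + 8192*sqrt(2)))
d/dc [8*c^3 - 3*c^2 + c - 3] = 24*c^2 - 6*c + 1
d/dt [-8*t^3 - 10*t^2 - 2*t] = -24*t^2 - 20*t - 2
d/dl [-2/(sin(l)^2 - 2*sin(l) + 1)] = 4*cos(l)/(sin(l) - 1)^3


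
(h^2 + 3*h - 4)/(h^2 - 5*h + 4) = (h + 4)/(h - 4)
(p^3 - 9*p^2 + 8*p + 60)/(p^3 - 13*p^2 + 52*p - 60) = (p + 2)/(p - 2)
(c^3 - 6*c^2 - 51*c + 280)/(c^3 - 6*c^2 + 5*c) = (c^2 - c - 56)/(c*(c - 1))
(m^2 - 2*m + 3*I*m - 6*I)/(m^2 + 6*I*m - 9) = (m - 2)/(m + 3*I)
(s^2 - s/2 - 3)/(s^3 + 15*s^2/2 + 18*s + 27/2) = (s - 2)/(s^2 + 6*s + 9)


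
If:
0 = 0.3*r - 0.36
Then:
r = 1.20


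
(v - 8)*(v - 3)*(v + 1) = v^3 - 10*v^2 + 13*v + 24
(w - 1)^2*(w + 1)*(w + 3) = w^4 + 2*w^3 - 4*w^2 - 2*w + 3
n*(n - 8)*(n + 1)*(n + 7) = n^4 - 57*n^2 - 56*n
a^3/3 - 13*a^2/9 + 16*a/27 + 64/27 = (a/3 + 1/3)*(a - 8/3)^2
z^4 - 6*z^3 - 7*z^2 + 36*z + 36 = (z - 6)*(z - 3)*(z + 1)*(z + 2)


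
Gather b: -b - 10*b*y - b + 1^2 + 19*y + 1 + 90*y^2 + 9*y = b*(-10*y - 2) + 90*y^2 + 28*y + 2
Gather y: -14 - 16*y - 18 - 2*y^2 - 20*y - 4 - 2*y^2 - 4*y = -4*y^2 - 40*y - 36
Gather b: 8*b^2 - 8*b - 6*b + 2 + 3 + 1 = 8*b^2 - 14*b + 6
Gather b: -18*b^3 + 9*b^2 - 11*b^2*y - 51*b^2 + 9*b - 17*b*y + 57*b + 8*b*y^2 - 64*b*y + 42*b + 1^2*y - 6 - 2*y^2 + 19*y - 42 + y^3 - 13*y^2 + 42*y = -18*b^3 + b^2*(-11*y - 42) + b*(8*y^2 - 81*y + 108) + y^3 - 15*y^2 + 62*y - 48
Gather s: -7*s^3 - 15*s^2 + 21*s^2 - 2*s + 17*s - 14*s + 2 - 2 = -7*s^3 + 6*s^2 + s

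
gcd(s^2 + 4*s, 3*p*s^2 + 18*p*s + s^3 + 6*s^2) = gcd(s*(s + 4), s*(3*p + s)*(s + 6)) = s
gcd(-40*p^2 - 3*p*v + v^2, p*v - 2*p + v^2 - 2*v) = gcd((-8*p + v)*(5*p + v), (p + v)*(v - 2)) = 1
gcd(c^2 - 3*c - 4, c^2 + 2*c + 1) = c + 1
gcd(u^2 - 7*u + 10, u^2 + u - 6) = u - 2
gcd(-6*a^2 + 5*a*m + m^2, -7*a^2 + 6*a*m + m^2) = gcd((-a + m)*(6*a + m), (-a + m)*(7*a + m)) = a - m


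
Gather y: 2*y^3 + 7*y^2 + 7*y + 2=2*y^3 + 7*y^2 + 7*y + 2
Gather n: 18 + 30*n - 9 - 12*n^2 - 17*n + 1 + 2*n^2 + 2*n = -10*n^2 + 15*n + 10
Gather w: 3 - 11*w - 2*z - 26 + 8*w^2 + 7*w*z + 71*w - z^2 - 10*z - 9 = 8*w^2 + w*(7*z + 60) - z^2 - 12*z - 32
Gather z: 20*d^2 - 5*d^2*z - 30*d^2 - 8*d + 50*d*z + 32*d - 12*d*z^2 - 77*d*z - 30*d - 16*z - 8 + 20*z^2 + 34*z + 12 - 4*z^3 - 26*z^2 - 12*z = -10*d^2 - 6*d - 4*z^3 + z^2*(-12*d - 6) + z*(-5*d^2 - 27*d + 6) + 4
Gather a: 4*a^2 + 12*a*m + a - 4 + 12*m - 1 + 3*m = 4*a^2 + a*(12*m + 1) + 15*m - 5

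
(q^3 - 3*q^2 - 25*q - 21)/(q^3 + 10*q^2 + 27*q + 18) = (q - 7)/(q + 6)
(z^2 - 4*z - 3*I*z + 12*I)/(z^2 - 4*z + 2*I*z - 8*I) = (z - 3*I)/(z + 2*I)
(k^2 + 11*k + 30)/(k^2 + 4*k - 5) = (k + 6)/(k - 1)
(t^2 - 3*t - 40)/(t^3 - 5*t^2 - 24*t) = (t + 5)/(t*(t + 3))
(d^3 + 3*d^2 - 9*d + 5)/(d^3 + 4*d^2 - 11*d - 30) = (d^2 - 2*d + 1)/(d^2 - d - 6)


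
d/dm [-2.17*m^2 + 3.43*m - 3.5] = 3.43 - 4.34*m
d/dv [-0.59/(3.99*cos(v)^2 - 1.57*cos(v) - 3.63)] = (0.9263 - 4.7082*cos(v))*sin(v)/(-3.99*cos(v)^2 + 1.57*cos(v) + 3.63)^2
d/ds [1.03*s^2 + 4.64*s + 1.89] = 2.06*s + 4.64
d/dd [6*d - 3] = 6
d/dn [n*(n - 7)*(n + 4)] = 3*n^2 - 6*n - 28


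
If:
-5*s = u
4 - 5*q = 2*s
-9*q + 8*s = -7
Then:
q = 23/29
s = 1/58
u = -5/58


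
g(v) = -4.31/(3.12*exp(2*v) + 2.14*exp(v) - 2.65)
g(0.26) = -0.80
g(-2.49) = 1.76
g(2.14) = -0.02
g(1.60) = -0.05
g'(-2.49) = 0.16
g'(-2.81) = 0.10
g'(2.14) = 0.03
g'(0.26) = 1.98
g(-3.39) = 1.67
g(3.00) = 0.00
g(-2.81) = 1.72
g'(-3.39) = 0.05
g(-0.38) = -15.81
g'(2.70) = 0.01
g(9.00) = 0.00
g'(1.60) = 0.10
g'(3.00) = 0.01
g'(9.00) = 0.00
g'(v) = -4.31*(-6.24*exp(2*v) - 2.14*exp(v))/(3.12*exp(2*v) + 2.14*exp(v) - 2.65)^2 = (26.8944*exp(v) + 9.2234)*exp(v)/(3.12*exp(2*v) + 2.14*exp(v) - 2.65)^2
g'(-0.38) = 254.17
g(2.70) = -0.01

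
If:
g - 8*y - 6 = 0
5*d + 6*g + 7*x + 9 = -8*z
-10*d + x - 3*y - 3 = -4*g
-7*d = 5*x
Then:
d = -29*z/51 - 99/136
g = -152*z/85 - 177/85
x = 203*z/255 + 693/680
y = -19*z/85 - 687/680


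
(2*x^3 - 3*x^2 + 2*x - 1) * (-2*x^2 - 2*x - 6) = -4*x^5 + 2*x^4 - 10*x^3 + 16*x^2 - 10*x + 6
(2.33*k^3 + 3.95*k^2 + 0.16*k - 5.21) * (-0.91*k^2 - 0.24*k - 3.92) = -2.1203*k^5 - 4.1537*k^4 - 10.2272*k^3 - 10.7813*k^2 + 0.6232*k + 20.4232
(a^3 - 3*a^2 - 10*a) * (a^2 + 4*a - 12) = a^5 + a^4 - 34*a^3 - 4*a^2 + 120*a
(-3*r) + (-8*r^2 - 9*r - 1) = -8*r^2 - 12*r - 1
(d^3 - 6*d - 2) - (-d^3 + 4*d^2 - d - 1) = 2*d^3 - 4*d^2 - 5*d - 1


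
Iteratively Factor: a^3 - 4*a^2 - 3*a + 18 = (a - 3)*(a^2 - a - 6) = (a - 3)*(a + 2)*(a - 3)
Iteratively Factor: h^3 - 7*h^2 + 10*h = (h - 5)*(h^2 - 2*h) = (h - 5)*(h - 2)*(h)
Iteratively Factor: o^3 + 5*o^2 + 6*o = (o)*(o^2 + 5*o + 6) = o*(o + 2)*(o + 3)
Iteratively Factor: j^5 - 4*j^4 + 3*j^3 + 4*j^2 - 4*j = (j - 1)*(j^4 - 3*j^3 + 4*j) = (j - 1)*(j + 1)*(j^3 - 4*j^2 + 4*j) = j*(j - 1)*(j + 1)*(j^2 - 4*j + 4) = j*(j - 2)*(j - 1)*(j + 1)*(j - 2)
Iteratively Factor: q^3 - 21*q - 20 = (q + 1)*(q^2 - q - 20) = (q + 1)*(q + 4)*(q - 5)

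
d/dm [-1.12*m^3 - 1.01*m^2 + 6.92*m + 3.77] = -3.36*m^2 - 2.02*m + 6.92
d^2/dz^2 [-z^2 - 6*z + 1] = -2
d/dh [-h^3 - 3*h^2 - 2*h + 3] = -3*h^2 - 6*h - 2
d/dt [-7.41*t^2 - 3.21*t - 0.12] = -14.82*t - 3.21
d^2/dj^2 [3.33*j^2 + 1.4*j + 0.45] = 6.66000000000000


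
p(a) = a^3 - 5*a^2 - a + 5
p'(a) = 3*a^2 - 10*a - 1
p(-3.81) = -119.08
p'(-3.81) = 80.65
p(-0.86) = 1.53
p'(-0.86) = 9.82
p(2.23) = -11.00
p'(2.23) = -8.38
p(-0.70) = 2.91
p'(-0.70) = 7.47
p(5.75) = 24.05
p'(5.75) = 40.69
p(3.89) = -15.69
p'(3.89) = 5.50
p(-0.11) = 5.05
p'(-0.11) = 0.14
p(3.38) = -16.89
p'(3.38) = -0.53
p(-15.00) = -4480.00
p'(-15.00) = 824.00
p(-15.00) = -4480.00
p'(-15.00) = 824.00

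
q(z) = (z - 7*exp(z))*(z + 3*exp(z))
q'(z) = (1 - 7*exp(z))*(z + 3*exp(z)) + (z - 7*exp(z))*(3*exp(z) + 1) = -4*z*exp(z) + 2*z - 42*exp(2*z) - 4*exp(z)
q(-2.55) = 7.17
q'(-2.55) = -4.87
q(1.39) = -358.89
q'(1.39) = -712.60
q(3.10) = -10613.37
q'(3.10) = -21053.31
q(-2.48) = 6.83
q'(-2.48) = -4.76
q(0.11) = -26.65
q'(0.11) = -57.07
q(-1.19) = 0.92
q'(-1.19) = -6.04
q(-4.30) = 18.72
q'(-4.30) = -8.43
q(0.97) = -155.43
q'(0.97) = -311.11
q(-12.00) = 144.00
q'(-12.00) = -24.00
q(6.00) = -3427496.91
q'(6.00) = -6846985.25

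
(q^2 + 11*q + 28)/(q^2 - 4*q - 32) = (q + 7)/(q - 8)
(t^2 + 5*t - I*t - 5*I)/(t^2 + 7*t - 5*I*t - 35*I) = (t^2 + t*(5 - I) - 5*I)/(t^2 + t*(7 - 5*I) - 35*I)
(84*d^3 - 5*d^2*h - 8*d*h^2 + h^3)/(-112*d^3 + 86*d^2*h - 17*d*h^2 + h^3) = (-12*d^2 - d*h + h^2)/(16*d^2 - 10*d*h + h^2)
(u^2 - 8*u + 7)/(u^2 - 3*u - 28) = (u - 1)/(u + 4)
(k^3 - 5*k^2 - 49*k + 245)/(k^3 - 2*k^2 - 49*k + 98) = (k - 5)/(k - 2)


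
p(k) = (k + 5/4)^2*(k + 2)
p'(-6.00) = 60.56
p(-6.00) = -90.25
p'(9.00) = 330.56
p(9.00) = 1155.69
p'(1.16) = 21.04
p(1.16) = 18.35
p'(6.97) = 215.04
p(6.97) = 606.09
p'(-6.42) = 72.43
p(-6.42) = -118.14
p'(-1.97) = 0.48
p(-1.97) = 0.02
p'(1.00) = 18.56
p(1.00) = 15.19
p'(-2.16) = 1.12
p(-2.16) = -0.13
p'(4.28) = 100.04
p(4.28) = 192.05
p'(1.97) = 35.94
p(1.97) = 41.16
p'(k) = (k + 5/4)^2 + (k + 2)*(2*k + 5/2) = 3*k^2 + 9*k + 105/16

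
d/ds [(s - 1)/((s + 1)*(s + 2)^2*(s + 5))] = (-3*s^3 - 10*s^2 + 17*s + 32)/(s^7 + 18*s^6 + 130*s^5 + 488*s^4 + 1033*s^3 + 1238*s^2 + 780*s + 200)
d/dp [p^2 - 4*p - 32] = 2*p - 4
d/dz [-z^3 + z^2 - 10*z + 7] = -3*z^2 + 2*z - 10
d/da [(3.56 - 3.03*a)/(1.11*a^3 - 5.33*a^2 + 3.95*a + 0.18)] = (6.7266*a^3 - 28.0047*a^2 + 37.9496*a - 14.6074)/(1.2321*a^6 - 11.8326*a^5 + 37.1779*a^4 - 41.7074*a^3 + 13.6837*a^2 + 1.422*a + 0.0324)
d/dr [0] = 0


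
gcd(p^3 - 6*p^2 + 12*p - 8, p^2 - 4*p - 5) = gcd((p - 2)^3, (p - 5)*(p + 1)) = 1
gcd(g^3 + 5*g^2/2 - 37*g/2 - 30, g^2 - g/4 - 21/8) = g + 3/2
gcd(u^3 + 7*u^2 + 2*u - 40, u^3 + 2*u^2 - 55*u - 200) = u + 5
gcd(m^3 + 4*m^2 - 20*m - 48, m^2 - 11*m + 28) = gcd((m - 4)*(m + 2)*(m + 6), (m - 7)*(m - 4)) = m - 4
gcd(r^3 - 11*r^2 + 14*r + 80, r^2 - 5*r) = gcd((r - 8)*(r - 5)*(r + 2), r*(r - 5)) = r - 5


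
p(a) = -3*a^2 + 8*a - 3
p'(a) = 8 - 6*a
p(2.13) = 0.43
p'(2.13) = -4.78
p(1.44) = 2.30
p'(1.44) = -0.64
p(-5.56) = -140.22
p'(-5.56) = 41.36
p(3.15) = -7.57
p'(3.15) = -10.90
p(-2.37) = -38.81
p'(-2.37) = 22.22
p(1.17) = 2.25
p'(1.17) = 0.98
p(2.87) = -4.75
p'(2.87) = -9.22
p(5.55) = -51.01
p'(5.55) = -25.30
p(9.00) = -174.00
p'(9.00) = -46.00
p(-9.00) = -318.00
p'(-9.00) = 62.00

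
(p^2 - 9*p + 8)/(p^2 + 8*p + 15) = (p^2 - 9*p + 8)/(p^2 + 8*p + 15)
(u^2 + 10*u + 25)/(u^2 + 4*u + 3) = (u^2 + 10*u + 25)/(u^2 + 4*u + 3)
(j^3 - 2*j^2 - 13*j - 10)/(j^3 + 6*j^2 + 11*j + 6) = (j - 5)/(j + 3)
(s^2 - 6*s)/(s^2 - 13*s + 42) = s/(s - 7)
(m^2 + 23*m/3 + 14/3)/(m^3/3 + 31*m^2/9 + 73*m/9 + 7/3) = 3*(3*m + 2)/(3*m^2 + 10*m + 3)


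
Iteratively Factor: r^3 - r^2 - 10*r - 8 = (r + 2)*(r^2 - 3*r - 4) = (r + 1)*(r + 2)*(r - 4)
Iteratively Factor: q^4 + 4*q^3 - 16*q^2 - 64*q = (q)*(q^3 + 4*q^2 - 16*q - 64) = q*(q - 4)*(q^2 + 8*q + 16) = q*(q - 4)*(q + 4)*(q + 4)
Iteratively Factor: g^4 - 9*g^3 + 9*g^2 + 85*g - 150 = (g + 3)*(g^3 - 12*g^2 + 45*g - 50) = (g - 2)*(g + 3)*(g^2 - 10*g + 25) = (g - 5)*(g - 2)*(g + 3)*(g - 5)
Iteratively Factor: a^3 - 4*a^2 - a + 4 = (a + 1)*(a^2 - 5*a + 4) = (a - 1)*(a + 1)*(a - 4)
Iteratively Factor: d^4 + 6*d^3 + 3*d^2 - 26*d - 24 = (d + 3)*(d^3 + 3*d^2 - 6*d - 8) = (d - 2)*(d + 3)*(d^2 + 5*d + 4) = (d - 2)*(d + 1)*(d + 3)*(d + 4)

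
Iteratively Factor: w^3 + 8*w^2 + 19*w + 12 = (w + 4)*(w^2 + 4*w + 3) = (w + 3)*(w + 4)*(w + 1)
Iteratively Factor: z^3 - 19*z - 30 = (z + 2)*(z^2 - 2*z - 15) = (z + 2)*(z + 3)*(z - 5)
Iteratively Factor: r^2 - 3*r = (r)*(r - 3)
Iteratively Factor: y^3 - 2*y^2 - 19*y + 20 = (y + 4)*(y^2 - 6*y + 5) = (y - 5)*(y + 4)*(y - 1)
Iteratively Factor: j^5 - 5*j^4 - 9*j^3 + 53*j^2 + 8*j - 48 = (j + 1)*(j^4 - 6*j^3 - 3*j^2 + 56*j - 48) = (j - 4)*(j + 1)*(j^3 - 2*j^2 - 11*j + 12) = (j - 4)^2*(j + 1)*(j^2 + 2*j - 3) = (j - 4)^2*(j - 1)*(j + 1)*(j + 3)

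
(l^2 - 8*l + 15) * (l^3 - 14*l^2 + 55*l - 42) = l^5 - 22*l^4 + 182*l^3 - 692*l^2 + 1161*l - 630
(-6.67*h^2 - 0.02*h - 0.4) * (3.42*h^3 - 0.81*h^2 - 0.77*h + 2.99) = -22.8114*h^5 + 5.3343*h^4 + 3.7841*h^3 - 19.6039*h^2 + 0.2482*h - 1.196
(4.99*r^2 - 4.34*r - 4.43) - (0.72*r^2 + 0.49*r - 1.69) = 4.27*r^2 - 4.83*r - 2.74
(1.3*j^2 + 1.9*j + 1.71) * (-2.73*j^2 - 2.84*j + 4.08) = -3.549*j^4 - 8.879*j^3 - 4.7603*j^2 + 2.8956*j + 6.9768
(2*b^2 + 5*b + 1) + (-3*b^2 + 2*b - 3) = -b^2 + 7*b - 2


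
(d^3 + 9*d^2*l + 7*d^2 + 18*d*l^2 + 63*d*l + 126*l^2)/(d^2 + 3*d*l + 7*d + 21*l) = d + 6*l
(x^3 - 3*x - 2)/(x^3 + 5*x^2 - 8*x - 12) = (x + 1)/(x + 6)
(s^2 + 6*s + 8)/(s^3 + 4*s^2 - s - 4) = (s + 2)/(s^2 - 1)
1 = 1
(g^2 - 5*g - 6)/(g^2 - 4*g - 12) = (g + 1)/(g + 2)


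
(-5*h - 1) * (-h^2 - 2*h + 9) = 5*h^3 + 11*h^2 - 43*h - 9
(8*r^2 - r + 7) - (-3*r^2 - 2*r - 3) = 11*r^2 + r + 10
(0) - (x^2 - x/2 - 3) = -x^2 + x/2 + 3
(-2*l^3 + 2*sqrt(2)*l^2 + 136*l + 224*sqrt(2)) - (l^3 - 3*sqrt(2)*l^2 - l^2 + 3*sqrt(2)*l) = -3*l^3 + l^2 + 5*sqrt(2)*l^2 - 3*sqrt(2)*l + 136*l + 224*sqrt(2)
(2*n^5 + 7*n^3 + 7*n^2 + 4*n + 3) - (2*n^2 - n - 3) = 2*n^5 + 7*n^3 + 5*n^2 + 5*n + 6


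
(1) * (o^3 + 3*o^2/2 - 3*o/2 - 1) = o^3 + 3*o^2/2 - 3*o/2 - 1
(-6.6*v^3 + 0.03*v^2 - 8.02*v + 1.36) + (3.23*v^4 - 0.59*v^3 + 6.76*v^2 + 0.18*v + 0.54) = 3.23*v^4 - 7.19*v^3 + 6.79*v^2 - 7.84*v + 1.9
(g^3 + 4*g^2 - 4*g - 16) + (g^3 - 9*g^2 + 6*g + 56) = 2*g^3 - 5*g^2 + 2*g + 40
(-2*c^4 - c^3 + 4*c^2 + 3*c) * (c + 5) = -2*c^5 - 11*c^4 - c^3 + 23*c^2 + 15*c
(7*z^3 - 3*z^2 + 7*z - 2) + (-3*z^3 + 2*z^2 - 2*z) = 4*z^3 - z^2 + 5*z - 2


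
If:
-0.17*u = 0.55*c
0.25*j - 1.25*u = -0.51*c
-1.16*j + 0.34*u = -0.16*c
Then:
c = 0.00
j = 0.00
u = 0.00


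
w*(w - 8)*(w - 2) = w^3 - 10*w^2 + 16*w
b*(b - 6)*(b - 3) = b^3 - 9*b^2 + 18*b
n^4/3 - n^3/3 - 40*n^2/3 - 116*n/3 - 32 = (n/3 + 1)*(n - 8)*(n + 2)^2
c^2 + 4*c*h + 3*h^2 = (c + h)*(c + 3*h)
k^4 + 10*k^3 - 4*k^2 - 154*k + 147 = (k - 3)*(k - 1)*(k + 7)^2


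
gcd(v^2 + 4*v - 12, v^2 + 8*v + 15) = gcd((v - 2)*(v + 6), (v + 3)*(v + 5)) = 1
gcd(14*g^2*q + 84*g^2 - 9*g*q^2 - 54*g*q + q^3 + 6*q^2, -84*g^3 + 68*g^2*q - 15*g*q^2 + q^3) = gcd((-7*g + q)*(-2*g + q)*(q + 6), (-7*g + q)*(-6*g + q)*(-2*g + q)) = 14*g^2 - 9*g*q + q^2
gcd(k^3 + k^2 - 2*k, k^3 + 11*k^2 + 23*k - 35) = k - 1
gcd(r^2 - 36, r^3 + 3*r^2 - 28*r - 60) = r + 6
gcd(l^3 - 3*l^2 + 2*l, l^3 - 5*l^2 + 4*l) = l^2 - l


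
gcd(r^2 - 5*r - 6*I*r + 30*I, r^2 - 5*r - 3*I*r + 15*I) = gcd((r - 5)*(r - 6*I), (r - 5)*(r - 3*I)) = r - 5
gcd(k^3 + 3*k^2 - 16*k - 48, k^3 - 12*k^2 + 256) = k + 4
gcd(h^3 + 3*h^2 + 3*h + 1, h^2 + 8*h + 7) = h + 1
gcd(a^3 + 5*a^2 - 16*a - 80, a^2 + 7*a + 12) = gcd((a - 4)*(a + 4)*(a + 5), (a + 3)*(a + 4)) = a + 4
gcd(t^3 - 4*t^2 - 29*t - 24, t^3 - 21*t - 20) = t + 1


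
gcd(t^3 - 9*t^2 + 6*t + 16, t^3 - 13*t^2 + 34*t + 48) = t^2 - 7*t - 8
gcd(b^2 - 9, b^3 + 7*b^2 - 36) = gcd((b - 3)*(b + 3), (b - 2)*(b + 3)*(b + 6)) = b + 3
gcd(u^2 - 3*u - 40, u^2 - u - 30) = u + 5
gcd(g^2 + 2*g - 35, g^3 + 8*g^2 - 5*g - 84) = g + 7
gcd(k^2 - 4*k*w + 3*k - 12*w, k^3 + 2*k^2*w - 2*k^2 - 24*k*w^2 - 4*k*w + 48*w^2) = -k + 4*w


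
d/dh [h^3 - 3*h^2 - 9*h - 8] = 3*h^2 - 6*h - 9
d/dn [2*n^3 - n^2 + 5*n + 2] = 6*n^2 - 2*n + 5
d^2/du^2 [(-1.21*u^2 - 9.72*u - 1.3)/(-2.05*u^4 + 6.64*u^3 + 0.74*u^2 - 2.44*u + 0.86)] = (30.51015*u^8 + 391.35648*u^7 - 1897.305268*u^6 + 1879.336992*u^5 + 815.965608*u^4 + 704.180304*u^3 - 765.27972*u^2 - 95.739648*u + 56.407448)/(8.615125*u^12 - 83.7138*u^11 + 261.82149*u^10 - 201.555364*u^9 - 304.633302*u^8 + 359.85672*u^7 + 2.22107199999999*u^6 - 165.751776*u^5 + 73.518996*u^4 + 9.110848*u^3 - 17.0022*u^2 + 5.413872*u - 0.636056)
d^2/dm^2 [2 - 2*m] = 0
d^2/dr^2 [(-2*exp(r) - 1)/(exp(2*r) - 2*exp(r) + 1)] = 2*(-exp(2*r) - 6*exp(r) - 2)*exp(r)/(exp(4*r) - 4*exp(3*r) + 6*exp(2*r) - 4*exp(r) + 1)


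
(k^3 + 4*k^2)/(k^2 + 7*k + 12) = k^2/(k + 3)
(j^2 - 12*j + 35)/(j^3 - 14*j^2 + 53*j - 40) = (j - 7)/(j^2 - 9*j + 8)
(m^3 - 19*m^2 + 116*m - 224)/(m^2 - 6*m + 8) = (m^2 - 15*m + 56)/(m - 2)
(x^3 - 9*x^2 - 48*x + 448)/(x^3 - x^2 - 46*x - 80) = (x^2 - x - 56)/(x^2 + 7*x + 10)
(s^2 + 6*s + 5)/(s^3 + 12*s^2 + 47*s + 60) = (s + 1)/(s^2 + 7*s + 12)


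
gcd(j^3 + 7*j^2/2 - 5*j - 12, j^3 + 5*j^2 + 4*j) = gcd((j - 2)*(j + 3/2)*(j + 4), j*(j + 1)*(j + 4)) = j + 4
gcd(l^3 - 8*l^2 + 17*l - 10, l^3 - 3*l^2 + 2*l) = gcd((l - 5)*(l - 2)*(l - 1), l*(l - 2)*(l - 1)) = l^2 - 3*l + 2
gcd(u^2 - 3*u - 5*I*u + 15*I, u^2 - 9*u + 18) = u - 3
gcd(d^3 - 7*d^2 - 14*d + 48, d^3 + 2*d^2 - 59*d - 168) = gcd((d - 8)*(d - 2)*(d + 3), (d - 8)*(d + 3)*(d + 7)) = d^2 - 5*d - 24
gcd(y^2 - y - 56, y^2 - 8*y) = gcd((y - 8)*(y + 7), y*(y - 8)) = y - 8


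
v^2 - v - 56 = (v - 8)*(v + 7)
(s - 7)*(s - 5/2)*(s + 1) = s^3 - 17*s^2/2 + 8*s + 35/2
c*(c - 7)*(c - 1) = c^3 - 8*c^2 + 7*c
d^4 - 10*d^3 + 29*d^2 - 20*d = d*(d - 5)*(d - 4)*(d - 1)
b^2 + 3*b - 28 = (b - 4)*(b + 7)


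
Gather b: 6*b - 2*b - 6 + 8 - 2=4*b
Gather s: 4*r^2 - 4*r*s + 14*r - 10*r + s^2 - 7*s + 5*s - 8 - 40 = 4*r^2 + 4*r + s^2 + s*(-4*r - 2) - 48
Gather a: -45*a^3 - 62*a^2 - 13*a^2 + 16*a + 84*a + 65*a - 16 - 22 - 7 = -45*a^3 - 75*a^2 + 165*a - 45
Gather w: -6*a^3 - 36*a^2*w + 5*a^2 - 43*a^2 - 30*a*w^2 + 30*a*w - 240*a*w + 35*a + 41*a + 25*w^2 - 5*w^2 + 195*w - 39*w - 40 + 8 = -6*a^3 - 38*a^2 + 76*a + w^2*(20 - 30*a) + w*(-36*a^2 - 210*a + 156) - 32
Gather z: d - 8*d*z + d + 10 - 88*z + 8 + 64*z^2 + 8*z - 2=2*d + 64*z^2 + z*(-8*d - 80) + 16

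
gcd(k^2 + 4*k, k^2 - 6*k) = k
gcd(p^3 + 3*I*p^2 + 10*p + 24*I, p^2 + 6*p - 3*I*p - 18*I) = p - 3*I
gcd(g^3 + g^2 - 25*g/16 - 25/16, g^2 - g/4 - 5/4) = g^2 - g/4 - 5/4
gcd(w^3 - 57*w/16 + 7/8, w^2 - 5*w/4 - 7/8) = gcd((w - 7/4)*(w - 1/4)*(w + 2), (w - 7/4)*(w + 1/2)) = w - 7/4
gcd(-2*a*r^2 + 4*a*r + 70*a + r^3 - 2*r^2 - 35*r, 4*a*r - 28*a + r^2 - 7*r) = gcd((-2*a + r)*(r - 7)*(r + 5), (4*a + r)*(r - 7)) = r - 7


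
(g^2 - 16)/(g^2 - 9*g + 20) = (g + 4)/(g - 5)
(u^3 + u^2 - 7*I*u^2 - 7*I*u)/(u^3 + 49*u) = (u + 1)/(u + 7*I)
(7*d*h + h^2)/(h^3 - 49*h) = (7*d + h)/(h^2 - 49)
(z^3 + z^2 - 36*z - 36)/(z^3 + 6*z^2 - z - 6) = (z - 6)/(z - 1)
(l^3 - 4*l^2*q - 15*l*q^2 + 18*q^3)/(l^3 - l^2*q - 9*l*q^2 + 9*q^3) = (-l + 6*q)/(-l + 3*q)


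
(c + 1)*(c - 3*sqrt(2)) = c^2 - 3*sqrt(2)*c + c - 3*sqrt(2)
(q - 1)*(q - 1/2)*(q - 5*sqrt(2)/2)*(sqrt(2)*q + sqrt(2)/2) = sqrt(2)*q^4 - 5*q^3 - sqrt(2)*q^3 - sqrt(2)*q^2/4 + 5*q^2 + sqrt(2)*q/4 + 5*q/4 - 5/4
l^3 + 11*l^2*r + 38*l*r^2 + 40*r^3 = (l + 2*r)*(l + 4*r)*(l + 5*r)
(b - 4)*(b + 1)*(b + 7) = b^3 + 4*b^2 - 25*b - 28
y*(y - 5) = y^2 - 5*y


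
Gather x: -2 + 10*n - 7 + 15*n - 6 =25*n - 15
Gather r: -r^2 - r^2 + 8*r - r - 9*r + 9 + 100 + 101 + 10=-2*r^2 - 2*r + 220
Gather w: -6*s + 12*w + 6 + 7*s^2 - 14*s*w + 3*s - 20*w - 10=7*s^2 - 3*s + w*(-14*s - 8) - 4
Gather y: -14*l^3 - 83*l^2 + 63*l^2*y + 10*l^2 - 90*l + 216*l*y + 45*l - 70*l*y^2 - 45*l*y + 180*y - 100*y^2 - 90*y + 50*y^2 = -14*l^3 - 73*l^2 - 45*l + y^2*(-70*l - 50) + y*(63*l^2 + 171*l + 90)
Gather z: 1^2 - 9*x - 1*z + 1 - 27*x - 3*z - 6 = -36*x - 4*z - 4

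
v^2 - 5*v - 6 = (v - 6)*(v + 1)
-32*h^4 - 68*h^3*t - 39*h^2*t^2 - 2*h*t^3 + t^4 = (-8*h + t)*(h + t)^2*(4*h + t)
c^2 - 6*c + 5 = (c - 5)*(c - 1)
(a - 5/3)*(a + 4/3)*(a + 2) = a^3 + 5*a^2/3 - 26*a/9 - 40/9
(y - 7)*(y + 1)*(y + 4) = y^3 - 2*y^2 - 31*y - 28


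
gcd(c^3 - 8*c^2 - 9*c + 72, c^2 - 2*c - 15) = c + 3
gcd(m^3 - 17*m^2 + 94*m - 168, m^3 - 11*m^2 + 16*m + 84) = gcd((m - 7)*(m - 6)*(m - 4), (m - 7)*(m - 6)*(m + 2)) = m^2 - 13*m + 42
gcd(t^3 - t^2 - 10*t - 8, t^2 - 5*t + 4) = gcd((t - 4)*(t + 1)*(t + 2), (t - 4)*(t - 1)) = t - 4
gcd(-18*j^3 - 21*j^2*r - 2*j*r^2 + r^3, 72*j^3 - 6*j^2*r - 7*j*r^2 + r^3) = -18*j^2 - 3*j*r + r^2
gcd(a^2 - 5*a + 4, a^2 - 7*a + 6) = a - 1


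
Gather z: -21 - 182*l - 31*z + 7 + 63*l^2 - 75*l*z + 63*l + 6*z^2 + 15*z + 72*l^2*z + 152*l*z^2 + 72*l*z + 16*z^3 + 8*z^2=63*l^2 - 119*l + 16*z^3 + z^2*(152*l + 14) + z*(72*l^2 - 3*l - 16) - 14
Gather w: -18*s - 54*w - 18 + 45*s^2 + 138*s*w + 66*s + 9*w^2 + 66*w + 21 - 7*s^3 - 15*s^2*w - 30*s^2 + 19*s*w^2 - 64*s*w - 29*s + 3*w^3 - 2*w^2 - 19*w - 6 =-7*s^3 + 15*s^2 + 19*s + 3*w^3 + w^2*(19*s + 7) + w*(-15*s^2 + 74*s - 7) - 3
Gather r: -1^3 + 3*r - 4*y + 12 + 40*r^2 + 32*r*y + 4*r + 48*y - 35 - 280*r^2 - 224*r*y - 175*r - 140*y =-240*r^2 + r*(-192*y - 168) - 96*y - 24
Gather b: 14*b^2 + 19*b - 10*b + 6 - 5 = 14*b^2 + 9*b + 1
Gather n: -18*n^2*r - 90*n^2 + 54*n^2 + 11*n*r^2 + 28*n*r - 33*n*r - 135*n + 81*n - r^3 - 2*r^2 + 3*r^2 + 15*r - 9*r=n^2*(-18*r - 36) + n*(11*r^2 - 5*r - 54) - r^3 + r^2 + 6*r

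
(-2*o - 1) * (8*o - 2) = -16*o^2 - 4*o + 2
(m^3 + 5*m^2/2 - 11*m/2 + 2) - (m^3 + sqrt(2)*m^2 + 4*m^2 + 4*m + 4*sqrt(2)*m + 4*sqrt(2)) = -3*m^2/2 - sqrt(2)*m^2 - 19*m/2 - 4*sqrt(2)*m - 4*sqrt(2) + 2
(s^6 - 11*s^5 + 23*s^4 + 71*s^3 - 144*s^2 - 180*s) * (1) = s^6 - 11*s^5 + 23*s^4 + 71*s^3 - 144*s^2 - 180*s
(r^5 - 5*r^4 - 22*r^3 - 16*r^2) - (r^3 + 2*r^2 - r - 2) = r^5 - 5*r^4 - 23*r^3 - 18*r^2 + r + 2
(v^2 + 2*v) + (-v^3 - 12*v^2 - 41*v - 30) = -v^3 - 11*v^2 - 39*v - 30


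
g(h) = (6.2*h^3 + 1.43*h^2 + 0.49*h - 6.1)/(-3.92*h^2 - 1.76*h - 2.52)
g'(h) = (7.84*h + 1.76)*(6.2*h^3 + 1.43*h^2 + 0.49*h - 6.1)/(-3.92*h^2 - 1.76*h - 2.52)^2 + (18.6*h^2 + 2.86*h + 0.49)/(-3.92*h^2 - 1.76*h - 2.52)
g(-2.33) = 3.95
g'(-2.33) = -1.50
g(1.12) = -0.53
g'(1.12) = -2.28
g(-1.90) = 3.33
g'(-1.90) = -1.38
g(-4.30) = 7.04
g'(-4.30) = -1.59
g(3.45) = -4.84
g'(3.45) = -1.67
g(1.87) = -2.07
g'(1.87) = -1.89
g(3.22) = -4.45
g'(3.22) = -1.69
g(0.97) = -0.17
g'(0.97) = -2.42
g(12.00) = -18.57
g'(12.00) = -1.59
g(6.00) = -9.00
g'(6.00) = -1.61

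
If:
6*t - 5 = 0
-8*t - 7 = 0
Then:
No Solution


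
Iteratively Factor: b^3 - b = (b - 1)*(b^2 + b) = (b - 1)*(b + 1)*(b)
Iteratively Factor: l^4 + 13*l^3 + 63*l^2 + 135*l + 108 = (l + 3)*(l^3 + 10*l^2 + 33*l + 36) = (l + 3)^2*(l^2 + 7*l + 12) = (l + 3)^3*(l + 4)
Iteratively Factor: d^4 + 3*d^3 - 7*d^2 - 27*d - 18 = (d + 3)*(d^3 - 7*d - 6) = (d + 2)*(d + 3)*(d^2 - 2*d - 3) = (d + 1)*(d + 2)*(d + 3)*(d - 3)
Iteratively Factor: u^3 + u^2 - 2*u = (u)*(u^2 + u - 2) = u*(u - 1)*(u + 2)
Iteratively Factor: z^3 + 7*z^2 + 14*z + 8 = (z + 1)*(z^2 + 6*z + 8) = (z + 1)*(z + 2)*(z + 4)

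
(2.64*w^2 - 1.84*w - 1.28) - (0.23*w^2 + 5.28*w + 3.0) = 2.41*w^2 - 7.12*w - 4.28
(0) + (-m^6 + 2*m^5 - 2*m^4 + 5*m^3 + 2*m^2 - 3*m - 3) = -m^6 + 2*m^5 - 2*m^4 + 5*m^3 + 2*m^2 - 3*m - 3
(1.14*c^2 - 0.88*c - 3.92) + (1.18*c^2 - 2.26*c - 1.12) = 2.32*c^2 - 3.14*c - 5.04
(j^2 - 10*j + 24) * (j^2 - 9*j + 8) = j^4 - 19*j^3 + 122*j^2 - 296*j + 192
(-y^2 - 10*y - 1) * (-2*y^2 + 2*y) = 2*y^4 + 18*y^3 - 18*y^2 - 2*y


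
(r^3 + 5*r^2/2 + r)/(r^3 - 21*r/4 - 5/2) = 2*r/(2*r - 5)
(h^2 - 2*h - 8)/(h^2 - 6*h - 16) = (h - 4)/(h - 8)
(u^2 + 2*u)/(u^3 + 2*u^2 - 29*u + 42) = u*(u + 2)/(u^3 + 2*u^2 - 29*u + 42)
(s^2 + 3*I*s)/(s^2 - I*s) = (s + 3*I)/(s - I)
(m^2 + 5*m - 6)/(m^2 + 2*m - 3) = (m + 6)/(m + 3)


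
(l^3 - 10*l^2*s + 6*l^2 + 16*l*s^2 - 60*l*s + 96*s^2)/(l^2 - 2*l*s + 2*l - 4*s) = (l^2 - 8*l*s + 6*l - 48*s)/(l + 2)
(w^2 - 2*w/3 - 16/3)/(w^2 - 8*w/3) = (w + 2)/w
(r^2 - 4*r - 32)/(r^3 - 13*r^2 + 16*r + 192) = (r + 4)/(r^2 - 5*r - 24)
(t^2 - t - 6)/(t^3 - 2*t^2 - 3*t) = (t + 2)/(t*(t + 1))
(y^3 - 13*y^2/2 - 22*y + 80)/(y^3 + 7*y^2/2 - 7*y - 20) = (y - 8)/(y + 2)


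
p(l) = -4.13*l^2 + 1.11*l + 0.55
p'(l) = 1.11 - 8.26*l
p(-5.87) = -148.27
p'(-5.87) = 49.60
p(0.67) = -0.56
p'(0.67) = -4.42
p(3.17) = -37.43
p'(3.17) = -25.07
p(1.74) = -10.02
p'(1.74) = -13.26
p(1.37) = -5.68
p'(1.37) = -10.21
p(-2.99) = -39.69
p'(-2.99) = 25.81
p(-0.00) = 0.55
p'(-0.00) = 1.11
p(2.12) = -15.66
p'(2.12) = -16.40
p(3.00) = -33.29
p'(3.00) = -23.67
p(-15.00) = -945.35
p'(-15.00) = 125.01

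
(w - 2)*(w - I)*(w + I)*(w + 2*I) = w^4 - 2*w^3 + 2*I*w^3 + w^2 - 4*I*w^2 - 2*w + 2*I*w - 4*I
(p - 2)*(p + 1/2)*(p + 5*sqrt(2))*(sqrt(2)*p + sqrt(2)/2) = sqrt(2)*p^4 - sqrt(2)*p^3 + 10*p^3 - 10*p^2 - 7*sqrt(2)*p^2/4 - 35*p/2 - sqrt(2)*p/2 - 5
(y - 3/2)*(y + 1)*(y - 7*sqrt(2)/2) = y^3 - 7*sqrt(2)*y^2/2 - y^2/2 - 3*y/2 + 7*sqrt(2)*y/4 + 21*sqrt(2)/4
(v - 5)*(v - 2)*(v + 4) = v^3 - 3*v^2 - 18*v + 40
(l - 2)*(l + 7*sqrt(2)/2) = l^2 - 2*l + 7*sqrt(2)*l/2 - 7*sqrt(2)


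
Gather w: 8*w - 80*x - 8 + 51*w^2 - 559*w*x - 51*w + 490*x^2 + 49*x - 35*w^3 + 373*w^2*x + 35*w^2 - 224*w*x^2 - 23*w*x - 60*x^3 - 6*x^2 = -35*w^3 + w^2*(373*x + 86) + w*(-224*x^2 - 582*x - 43) - 60*x^3 + 484*x^2 - 31*x - 8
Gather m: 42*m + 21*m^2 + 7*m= 21*m^2 + 49*m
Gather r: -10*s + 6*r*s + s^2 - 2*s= 6*r*s + s^2 - 12*s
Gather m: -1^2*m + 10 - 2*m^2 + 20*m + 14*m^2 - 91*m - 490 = 12*m^2 - 72*m - 480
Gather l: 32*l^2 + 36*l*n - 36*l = 32*l^2 + l*(36*n - 36)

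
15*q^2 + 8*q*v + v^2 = (3*q + v)*(5*q + v)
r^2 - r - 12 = (r - 4)*(r + 3)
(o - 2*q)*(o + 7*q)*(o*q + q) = o^3*q + 5*o^2*q^2 + o^2*q - 14*o*q^3 + 5*o*q^2 - 14*q^3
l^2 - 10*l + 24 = (l - 6)*(l - 4)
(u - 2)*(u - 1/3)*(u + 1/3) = u^3 - 2*u^2 - u/9 + 2/9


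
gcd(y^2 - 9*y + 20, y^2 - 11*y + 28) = y - 4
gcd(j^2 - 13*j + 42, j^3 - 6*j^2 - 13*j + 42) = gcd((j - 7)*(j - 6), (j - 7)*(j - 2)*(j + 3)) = j - 7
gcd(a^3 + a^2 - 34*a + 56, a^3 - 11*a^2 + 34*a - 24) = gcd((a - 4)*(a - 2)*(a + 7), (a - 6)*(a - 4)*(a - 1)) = a - 4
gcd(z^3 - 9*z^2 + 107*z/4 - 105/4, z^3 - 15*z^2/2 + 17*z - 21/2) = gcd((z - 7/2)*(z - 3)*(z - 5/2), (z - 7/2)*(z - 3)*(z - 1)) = z^2 - 13*z/2 + 21/2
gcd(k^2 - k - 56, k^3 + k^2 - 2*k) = 1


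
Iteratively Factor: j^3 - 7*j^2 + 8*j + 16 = (j + 1)*(j^2 - 8*j + 16) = (j - 4)*(j + 1)*(j - 4)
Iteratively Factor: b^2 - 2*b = (b)*(b - 2)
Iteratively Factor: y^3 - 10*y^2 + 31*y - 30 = (y - 5)*(y^2 - 5*y + 6) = (y - 5)*(y - 2)*(y - 3)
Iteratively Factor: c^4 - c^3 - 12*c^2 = (c)*(c^3 - c^2 - 12*c) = c*(c - 4)*(c^2 + 3*c) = c*(c - 4)*(c + 3)*(c)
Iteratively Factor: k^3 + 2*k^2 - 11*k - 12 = (k - 3)*(k^2 + 5*k + 4) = (k - 3)*(k + 4)*(k + 1)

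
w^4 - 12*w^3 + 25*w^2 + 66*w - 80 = (w - 8)*(w - 5)*(w - 1)*(w + 2)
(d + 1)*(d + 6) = d^2 + 7*d + 6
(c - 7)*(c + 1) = c^2 - 6*c - 7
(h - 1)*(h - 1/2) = h^2 - 3*h/2 + 1/2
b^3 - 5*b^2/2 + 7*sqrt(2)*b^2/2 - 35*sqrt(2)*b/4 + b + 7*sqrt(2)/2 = (b - 2)*(b - 1/2)*(b + 7*sqrt(2)/2)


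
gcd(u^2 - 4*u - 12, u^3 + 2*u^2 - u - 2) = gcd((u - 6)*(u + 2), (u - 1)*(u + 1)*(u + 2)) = u + 2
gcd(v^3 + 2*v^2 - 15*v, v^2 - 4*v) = v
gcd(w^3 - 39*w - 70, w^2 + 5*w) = w + 5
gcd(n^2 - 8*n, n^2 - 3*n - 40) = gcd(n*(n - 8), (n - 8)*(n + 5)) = n - 8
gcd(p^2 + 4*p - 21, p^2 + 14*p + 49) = p + 7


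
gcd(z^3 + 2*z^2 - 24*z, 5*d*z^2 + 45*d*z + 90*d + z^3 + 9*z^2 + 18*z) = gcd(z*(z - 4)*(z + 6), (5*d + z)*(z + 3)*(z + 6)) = z + 6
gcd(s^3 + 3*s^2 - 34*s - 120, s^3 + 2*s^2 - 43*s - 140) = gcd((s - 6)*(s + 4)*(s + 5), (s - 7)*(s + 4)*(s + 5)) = s^2 + 9*s + 20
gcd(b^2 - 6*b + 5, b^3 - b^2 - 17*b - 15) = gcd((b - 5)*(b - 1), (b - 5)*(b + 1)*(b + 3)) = b - 5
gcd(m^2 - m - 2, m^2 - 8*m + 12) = m - 2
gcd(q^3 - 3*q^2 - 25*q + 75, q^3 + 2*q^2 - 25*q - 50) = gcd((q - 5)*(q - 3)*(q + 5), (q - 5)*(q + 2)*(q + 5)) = q^2 - 25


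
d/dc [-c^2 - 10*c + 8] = -2*c - 10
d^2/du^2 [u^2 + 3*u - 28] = 2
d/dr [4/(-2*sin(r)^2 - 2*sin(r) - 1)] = 8*(sin(2*r) + cos(r))/(2*sin(r) - cos(2*r) + 2)^2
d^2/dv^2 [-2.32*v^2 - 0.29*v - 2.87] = -4.64000000000000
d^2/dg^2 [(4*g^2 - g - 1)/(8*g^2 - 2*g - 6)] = 2*(48*g^2 - 12*g + 13)/(64*g^6 - 48*g^5 - 132*g^4 + 71*g^3 + 99*g^2 - 27*g - 27)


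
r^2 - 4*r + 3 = (r - 3)*(r - 1)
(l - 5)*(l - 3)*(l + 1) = l^3 - 7*l^2 + 7*l + 15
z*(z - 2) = z^2 - 2*z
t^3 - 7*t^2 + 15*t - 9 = (t - 3)^2*(t - 1)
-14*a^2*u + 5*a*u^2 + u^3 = u*(-2*a + u)*(7*a + u)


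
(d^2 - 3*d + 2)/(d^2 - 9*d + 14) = (d - 1)/(d - 7)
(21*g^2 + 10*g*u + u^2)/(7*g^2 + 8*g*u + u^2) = (3*g + u)/(g + u)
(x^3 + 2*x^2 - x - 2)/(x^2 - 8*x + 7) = (x^2 + 3*x + 2)/(x - 7)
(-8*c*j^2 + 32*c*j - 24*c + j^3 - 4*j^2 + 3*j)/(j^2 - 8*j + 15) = (-8*c*j + 8*c + j^2 - j)/(j - 5)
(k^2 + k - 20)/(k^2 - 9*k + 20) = (k + 5)/(k - 5)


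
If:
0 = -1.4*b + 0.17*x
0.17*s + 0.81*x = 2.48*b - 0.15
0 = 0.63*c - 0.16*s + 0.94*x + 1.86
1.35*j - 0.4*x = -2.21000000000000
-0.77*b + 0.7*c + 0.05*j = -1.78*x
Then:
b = 2.24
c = -44.80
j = 3.84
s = -56.21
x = 18.48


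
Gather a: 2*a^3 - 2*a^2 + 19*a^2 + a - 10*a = 2*a^3 + 17*a^2 - 9*a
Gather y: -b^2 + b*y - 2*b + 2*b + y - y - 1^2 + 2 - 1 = -b^2 + b*y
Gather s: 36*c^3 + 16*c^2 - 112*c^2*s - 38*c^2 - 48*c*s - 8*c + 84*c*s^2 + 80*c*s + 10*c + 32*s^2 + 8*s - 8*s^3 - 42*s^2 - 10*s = 36*c^3 - 22*c^2 + 2*c - 8*s^3 + s^2*(84*c - 10) + s*(-112*c^2 + 32*c - 2)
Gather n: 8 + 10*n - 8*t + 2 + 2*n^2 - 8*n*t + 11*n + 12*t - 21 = 2*n^2 + n*(21 - 8*t) + 4*t - 11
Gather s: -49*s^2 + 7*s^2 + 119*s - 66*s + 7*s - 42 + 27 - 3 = -42*s^2 + 60*s - 18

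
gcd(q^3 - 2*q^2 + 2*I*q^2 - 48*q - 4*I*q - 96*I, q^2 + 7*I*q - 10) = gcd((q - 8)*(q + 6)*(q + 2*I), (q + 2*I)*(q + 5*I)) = q + 2*I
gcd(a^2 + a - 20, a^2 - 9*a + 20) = a - 4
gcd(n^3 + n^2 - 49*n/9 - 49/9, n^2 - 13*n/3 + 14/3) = n - 7/3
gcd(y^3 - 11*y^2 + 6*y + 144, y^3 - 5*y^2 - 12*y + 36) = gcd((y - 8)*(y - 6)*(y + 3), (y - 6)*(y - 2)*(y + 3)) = y^2 - 3*y - 18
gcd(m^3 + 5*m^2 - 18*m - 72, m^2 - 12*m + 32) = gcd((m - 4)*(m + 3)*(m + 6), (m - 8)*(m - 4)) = m - 4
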